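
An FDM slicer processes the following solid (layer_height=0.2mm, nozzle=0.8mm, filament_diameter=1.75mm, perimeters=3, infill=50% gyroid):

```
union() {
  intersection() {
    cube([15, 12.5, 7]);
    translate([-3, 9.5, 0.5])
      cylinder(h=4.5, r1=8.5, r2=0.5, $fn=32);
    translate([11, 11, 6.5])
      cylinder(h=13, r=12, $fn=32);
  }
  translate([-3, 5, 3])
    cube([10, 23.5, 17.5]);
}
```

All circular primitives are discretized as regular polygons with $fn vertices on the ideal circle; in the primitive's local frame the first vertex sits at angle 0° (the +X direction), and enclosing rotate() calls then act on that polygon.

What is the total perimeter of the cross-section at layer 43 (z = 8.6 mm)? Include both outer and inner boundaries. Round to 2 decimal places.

At z = 8.6 mm: the cube is absent (z outside [0, 7]); the cone at (-3, 9.5) does not reach this height (z outside [0.5, 5]); the r=12 cylinder at (11, 11) contributes a regular 32-gon of circumradius 12 (perimeter = 2·32·12.000·sin(180°/32) = 75.28 mm); Taking the intersection: at least one operand is absent at this height, so nothing remains; the cube at (-3, 5) (footprint 10×23.5) is included at this height (perimeter 67.00 mm); Combining (union): only the 10×23.5 cube at (-3, 5) is present, so the union is just that shape — boundary = 67.00 mm. Overall, the cross-section is a single solid region. Total boundary length (outer) = 67.00 mm.

67.00 mm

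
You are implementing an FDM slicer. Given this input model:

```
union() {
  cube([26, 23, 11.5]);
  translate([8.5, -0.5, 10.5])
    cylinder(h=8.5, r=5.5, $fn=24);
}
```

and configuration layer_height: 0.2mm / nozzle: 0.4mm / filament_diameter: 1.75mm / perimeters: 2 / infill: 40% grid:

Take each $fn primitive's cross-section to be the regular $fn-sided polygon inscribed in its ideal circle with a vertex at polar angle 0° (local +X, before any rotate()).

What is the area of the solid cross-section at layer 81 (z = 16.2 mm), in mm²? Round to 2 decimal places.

93.95 mm²

At z = 16.2 mm: the cube is not intersected at this z (z outside [0, 11.5]); the cylinder at (8.5, -0.5): section is a regular 24-gon, circumradius r=5.5 (area = (24/2)·5.500²·sin(360°/24) = 93.95 mm²); Taking the union: only the r=5.5 cylinder at (8.5, -0.5) is present, so the union is just that shape — area = 93.95 mm². Overall, the cross-section is a single solid region. Net area = 93.95 mm².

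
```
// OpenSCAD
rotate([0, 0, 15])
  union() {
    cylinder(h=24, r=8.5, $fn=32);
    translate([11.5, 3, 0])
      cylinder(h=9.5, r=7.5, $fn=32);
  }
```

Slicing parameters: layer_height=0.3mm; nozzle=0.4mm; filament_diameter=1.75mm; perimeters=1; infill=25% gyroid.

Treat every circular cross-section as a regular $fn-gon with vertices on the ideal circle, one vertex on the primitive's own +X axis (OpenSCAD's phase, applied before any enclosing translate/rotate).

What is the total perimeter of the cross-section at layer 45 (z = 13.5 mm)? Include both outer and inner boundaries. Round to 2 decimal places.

53.32 mm

At z = 13.5 mm: the r=8.5 cylinder contributes a regular 32-gon of circumradius 8.5 (perimeter = 2·32·8.500·sin(180°/32) = 53.32 mm); the cylinder at (11.5, 3) is not intersected at this z (z outside [0, 9.5]); Taking the union: only the r=8.5 cylinder is present, so the union is just that shape — boundary = 53.32 mm; (whole slice rotated 15° about Z — lengths, areas and connectivity unchanged). Overall, the cross-section is a single solid region. Total boundary length (outer) = 53.32 mm.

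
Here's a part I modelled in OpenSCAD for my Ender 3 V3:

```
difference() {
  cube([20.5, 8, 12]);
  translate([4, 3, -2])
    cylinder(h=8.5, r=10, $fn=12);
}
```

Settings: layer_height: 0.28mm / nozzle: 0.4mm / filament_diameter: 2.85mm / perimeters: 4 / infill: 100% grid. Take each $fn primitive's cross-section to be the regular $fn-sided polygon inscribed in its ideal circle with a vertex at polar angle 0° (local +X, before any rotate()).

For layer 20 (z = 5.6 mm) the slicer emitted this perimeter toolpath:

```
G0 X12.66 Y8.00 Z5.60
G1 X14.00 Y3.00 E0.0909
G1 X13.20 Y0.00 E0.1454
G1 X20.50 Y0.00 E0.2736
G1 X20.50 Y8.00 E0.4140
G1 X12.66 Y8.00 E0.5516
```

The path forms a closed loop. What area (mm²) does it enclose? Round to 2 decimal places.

Apply the shoelace formula to the sequence of (X, Y) vertices; enclosed area = 56.55 mm².

56.55 mm²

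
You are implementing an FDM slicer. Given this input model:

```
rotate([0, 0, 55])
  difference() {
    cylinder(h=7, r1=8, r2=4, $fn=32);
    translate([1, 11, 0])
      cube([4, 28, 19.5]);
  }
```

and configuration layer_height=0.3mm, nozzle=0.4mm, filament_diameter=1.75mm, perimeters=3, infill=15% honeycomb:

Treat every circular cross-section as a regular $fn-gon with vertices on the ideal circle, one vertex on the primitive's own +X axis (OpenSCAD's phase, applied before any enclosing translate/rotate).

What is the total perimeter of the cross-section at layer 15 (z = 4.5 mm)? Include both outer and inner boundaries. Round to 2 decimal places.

At z = 4.5 mm: the cone contributes a regular 32-gon of circumradius 5.429 (interpolated between r1=8 and r2=4 at t=0.643) (perimeter = 2·32·5.429·sin(180°/32) = 34.05 mm); the cube at (1, 11) (footprint 4×28) is included at this height (perimeter 64.00 mm); Taking the first minus the rest: starting from the cone, the 4×28 cube at (1, 11) misses the remaining region (no effect) — boundary = 34.05 mm; (whole slice rotated 55° about Z — lengths, areas and connectivity unchanged). Overall, the cross-section is a single solid region. Total boundary length (outer) = 34.05 mm.

34.05 mm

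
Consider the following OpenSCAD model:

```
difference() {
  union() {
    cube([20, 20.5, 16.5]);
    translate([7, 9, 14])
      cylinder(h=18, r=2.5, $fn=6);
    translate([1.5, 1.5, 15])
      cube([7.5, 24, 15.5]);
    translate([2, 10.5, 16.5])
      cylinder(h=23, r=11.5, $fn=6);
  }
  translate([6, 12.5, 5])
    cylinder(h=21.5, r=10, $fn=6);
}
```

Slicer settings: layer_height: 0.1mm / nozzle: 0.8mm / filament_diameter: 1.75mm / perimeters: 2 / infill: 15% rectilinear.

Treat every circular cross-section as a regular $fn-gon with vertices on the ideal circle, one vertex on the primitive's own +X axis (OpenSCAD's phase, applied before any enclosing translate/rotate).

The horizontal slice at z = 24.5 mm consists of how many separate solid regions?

At z = 24.5 mm: the cube is not intersected at this z (z outside [0, 16.5]); the r=2.5 cylinder at (7, 9) contributes a regular 6-gon of circumradius 2.5; the cube at (1.5, 1.5) is present — its section is the full 7.5×24 rectangle; the r=11.5 cylinder at (2, 10.5) contributes a regular 6-gon of circumradius 11.5; Taking the union: the regions partially overlap (shared area 156.66 mm²), so overlapping operands fuse into one piece — 1 connected region; the cylinder at (6, 12.5): section is a regular 6-gon, circumradius r=10; After the difference (first − rest): starting from that combined region, the r=10 cylinder at (6, 12.5) partially overlaps it — only the 216.08 mm² overlap (of its 259.81 mm²) is removed, clipping the outline — 2 connected regions. The result has 2 disconnected regions.

2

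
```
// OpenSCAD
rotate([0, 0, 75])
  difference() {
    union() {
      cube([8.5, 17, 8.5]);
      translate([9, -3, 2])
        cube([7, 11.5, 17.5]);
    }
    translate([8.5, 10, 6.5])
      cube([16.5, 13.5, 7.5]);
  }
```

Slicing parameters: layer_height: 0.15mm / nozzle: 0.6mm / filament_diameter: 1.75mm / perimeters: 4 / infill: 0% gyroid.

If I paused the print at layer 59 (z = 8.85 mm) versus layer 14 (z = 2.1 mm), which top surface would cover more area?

Layer 59 (z = 8.85): the cube is not intersected at this z (z outside [0, 8.5]); the cube at (9, -3) (footprint 7×11.5) is included at this height (area 80.50 mm²); Taking the union: only the 7×11.5 cube at (9, -3) is present, so the union is just that shape — area = 80.50 mm²; the cube at (8.5, 10) (footprint 16.5×13.5) is included at this height (area 222.75 mm²); Subtracting the remaining from the first: starting from the result so far (80.50 mm²), the 16.5×13.5 cube at (8.5, 10) misses the remaining region (no effect) — area = 80.50 mm²; (whole slice rotated 75° about Z — lengths, areas and connectivity unchanged). So its area = 80.50 mm². Layer 14 (z = 2.1): the cube is present — its section is the full 8.5×17 rectangle (area 144.50 mm²); the 7×11.5 cube at (9, -3) contributes its full rectangle (area 80.50 mm²); Combining (union): the 2 present regions are separate (no shared area or edge), so areas and boundary lengths simply add and each stays a separate island — area = 225.00 mm²; the cube at (8.5, 10) is not intersected at this z (z outside [6.5, 14]); Taking the first minus the rest: none of the subtracted shapes is present at this height, so that combined region is unchanged — area = 225.00 mm²; (whole slice rotated 75° about Z — lengths, areas and connectivity unchanged). So its area = 225.00 mm². Layer 14 is larger (225.00 vs 80.50 mm²).

layer 14 (z = 2.1 mm)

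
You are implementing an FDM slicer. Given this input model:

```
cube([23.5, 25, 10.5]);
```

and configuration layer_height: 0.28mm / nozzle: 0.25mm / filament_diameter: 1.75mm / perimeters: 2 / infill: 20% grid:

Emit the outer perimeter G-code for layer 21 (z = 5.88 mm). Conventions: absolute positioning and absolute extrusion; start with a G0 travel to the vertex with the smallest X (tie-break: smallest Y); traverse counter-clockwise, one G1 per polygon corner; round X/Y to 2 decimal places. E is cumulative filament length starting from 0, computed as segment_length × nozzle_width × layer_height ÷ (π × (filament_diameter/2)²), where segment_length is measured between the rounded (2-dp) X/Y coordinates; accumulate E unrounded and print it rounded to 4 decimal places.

At z = 5.88 mm: the 23.5×25 cube contributes its full rectangle. The outline is a single polygon with 4 vertices. Extrusion per mm of travel: 0.25 × 0.28 / (π × 0.875²) = 0.029103. Accumulating E over each segment gives final E = 2.8230.

G0 X0.00 Y0.00 Z5.88
G1 X23.50 Y0.00 E0.6839
G1 X23.50 Y25.00 E1.4115
G1 X0.00 Y25.00 E2.0954
G1 X0.00 Y0.00 E2.8230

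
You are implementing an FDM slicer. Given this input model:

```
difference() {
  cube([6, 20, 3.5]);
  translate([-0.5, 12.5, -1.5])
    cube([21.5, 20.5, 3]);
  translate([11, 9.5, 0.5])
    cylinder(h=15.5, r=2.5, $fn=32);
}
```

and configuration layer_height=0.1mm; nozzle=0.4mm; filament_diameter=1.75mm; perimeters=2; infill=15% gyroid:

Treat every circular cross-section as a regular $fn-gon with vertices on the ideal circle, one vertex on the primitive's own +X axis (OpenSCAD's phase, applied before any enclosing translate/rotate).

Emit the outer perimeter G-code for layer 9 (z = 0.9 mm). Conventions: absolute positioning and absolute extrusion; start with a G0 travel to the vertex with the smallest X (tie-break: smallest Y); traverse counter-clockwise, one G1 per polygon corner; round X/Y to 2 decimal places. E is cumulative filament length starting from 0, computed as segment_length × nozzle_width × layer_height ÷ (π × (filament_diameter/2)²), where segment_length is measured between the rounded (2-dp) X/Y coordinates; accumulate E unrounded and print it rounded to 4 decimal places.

G0 X0.00 Y0.00 Z0.90
G1 X6.00 Y0.00 E0.0998
G1 X6.00 Y12.50 E0.3077
G1 X0.00 Y12.50 E0.4074
G1 X0.00 Y0.00 E0.6153

At z = 0.9 mm: the cube (footprint 6×20) is included at this height; the 21.5×20.5 cube at (-0.5, 12.5) contributes its full rectangle; the r=2.5 cylinder at (11, 9.5) contributes a regular 32-gon of circumradius 2.5; Taking the first minus the rest: starting from the 6×20 cube, the 21.5×20.5 cube at (-0.5, 12.5) partially overlaps it — only the 45.00 mm² overlap (of its 440.75 mm²) is removed, clipping the outline; the r=2.5 cylinder at (11, 9.5) misses the remaining region (no effect) — 1 connected region. The outline is a single polygon with 4 vertices. Extrusion per mm of travel: 0.4 × 0.1 / (π × 0.875²) = 0.016630. Accumulating E over each segment gives final E = 0.6153.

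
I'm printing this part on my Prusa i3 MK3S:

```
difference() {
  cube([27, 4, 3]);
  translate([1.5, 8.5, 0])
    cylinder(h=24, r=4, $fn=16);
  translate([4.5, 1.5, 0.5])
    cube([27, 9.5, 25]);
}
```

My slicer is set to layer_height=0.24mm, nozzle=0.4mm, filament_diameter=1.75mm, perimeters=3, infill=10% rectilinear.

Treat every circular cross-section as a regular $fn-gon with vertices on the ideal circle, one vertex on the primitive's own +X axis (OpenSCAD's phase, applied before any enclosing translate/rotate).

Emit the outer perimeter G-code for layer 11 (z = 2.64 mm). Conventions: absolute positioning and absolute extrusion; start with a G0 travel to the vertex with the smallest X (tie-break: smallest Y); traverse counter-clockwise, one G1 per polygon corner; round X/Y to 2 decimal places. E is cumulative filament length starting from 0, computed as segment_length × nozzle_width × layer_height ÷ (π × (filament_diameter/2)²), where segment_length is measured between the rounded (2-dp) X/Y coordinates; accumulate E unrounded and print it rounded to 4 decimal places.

G0 X0.00 Y0.00 Z2.64
G1 X27.00 Y0.00 E1.0776
G1 X27.00 Y1.50 E1.1375
G1 X4.50 Y1.50 E2.0355
G1 X4.50 Y4.00 E2.1353
G1 X0.00 Y4.00 E2.3149
G1 X0.00 Y0.00 E2.4746

At z = 2.64 mm: the cube (footprint 27×4) is included at this height; the cylinder at (1.5, 8.5): section is a regular 16-gon, circumradius r=4; the cube at (4.5, 1.5) is present — its section is the full 27×9.5 rectangle; Taking the first minus the rest: starting from the 27×4 cube, the r=4 cylinder at (1.5, 8.5) misses the remaining region (no effect); the 27×9.5 cube at (4.5, 1.5) partially overlaps it — only the 56.25 mm² overlap (of its 256.50 mm²) is removed, clipping the outline — 1 connected region. The outline is a single polygon with 6 vertices. Extrusion per mm of travel: 0.4 × 0.24 / (π × 0.875²) = 0.039912. Accumulating E over each segment gives final E = 2.4746.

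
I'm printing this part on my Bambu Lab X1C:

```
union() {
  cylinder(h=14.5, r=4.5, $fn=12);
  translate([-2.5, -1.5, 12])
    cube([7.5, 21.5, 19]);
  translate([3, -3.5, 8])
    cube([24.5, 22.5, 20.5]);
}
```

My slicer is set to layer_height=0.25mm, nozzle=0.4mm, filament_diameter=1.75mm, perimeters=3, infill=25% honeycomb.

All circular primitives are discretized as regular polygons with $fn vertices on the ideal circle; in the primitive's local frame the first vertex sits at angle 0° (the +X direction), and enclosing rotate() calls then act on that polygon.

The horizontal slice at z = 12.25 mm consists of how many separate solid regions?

1

At z = 12.25 mm: the r=4.5 cylinder contributes a regular 12-gon of circumradius 4.5; the 7.5×21.5 cube at (-2.5, -1.5) contributes its full rectangle; the cube at (3, -3.5) is present — its section is the full 24.5×22.5 rectangle; Combining (union): the regions partially overlap (shared area 77.93 mm²), so overlapping operands fuse into one piece — 1 connected region. The result has 1 disconnected region.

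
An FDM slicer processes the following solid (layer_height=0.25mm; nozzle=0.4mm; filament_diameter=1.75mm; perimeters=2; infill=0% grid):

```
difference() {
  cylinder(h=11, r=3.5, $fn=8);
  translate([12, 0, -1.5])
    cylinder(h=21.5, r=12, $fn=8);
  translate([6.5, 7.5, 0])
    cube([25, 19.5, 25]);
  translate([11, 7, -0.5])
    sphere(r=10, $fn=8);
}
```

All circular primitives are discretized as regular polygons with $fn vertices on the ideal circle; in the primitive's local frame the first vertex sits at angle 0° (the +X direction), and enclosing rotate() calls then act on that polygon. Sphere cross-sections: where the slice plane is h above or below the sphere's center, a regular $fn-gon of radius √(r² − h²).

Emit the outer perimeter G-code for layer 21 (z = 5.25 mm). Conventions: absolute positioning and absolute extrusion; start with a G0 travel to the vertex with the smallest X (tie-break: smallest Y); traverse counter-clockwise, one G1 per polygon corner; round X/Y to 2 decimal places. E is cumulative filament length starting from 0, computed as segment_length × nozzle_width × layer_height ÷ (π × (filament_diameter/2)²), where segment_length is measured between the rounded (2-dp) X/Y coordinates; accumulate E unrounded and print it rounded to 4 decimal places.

G0 X-3.50 Y0.00 Z5.25
G1 X-2.47 Y-2.47 E0.1113
G1 X0.00 Y-3.50 E0.2225
G1 X1.24 Y-2.99 E0.2783
G1 X0.00 Y0.00 E0.4128
G1 X1.24 Y2.99 E0.5474
G1 X0.00 Y3.50 E0.6032
G1 X-2.47 Y2.47 E0.7144
G1 X-3.50 Y0.00 E0.8257

At z = 5.25 mm: the r=3.5 cylinder contributes a regular 8-gon of circumradius 3.5; the cylinder at (12, 0): section is a regular 8-gon, circumradius r=12; the 25×19.5 cube at (6.5, 7.5) contributes its full rectangle; the r=10 sphere at (11, 7) slices to a regular 8-gon of circumradius 8.182 (√(r²−h²) with h=5.75 from center); After the difference (first − rest): starting from the r=3.5 cylinder, the r=12 cylinder at (12, 0) partially overlaps it — only the 12.99 mm² overlap (of its 407.29 mm²) is removed, clipping the outline; the 25×19.5 cube at (6.5, 7.5) misses the remaining region (no effect); the r=10 sphere at (11, 7) misses the remaining region (no effect) — 1 connected region. The outline is a single polygon with 8 vertices. Extrusion per mm of travel: 0.4 × 0.25 / (π × 0.875²) = 0.041575. Accumulating E over each segment gives final E = 0.8257.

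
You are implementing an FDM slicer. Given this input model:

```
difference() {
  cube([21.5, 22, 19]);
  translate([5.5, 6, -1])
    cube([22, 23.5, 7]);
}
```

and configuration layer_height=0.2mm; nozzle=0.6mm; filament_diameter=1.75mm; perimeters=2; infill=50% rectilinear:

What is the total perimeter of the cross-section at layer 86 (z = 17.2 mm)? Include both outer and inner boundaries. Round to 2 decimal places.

At z = 17.2 mm: the 21.5×22 cube contributes its full rectangle (perimeter 87.00 mm); the cube at (5.5, 6) is absent (z outside [-1, 6]); Taking the first minus the rest: none of the subtracted shapes is present at this height, so the 21.5×22 cube is unchanged — boundary = 87.00 mm. Overall, the cross-section is a single solid region. Total boundary length (outer) = 87.00 mm.

87.00 mm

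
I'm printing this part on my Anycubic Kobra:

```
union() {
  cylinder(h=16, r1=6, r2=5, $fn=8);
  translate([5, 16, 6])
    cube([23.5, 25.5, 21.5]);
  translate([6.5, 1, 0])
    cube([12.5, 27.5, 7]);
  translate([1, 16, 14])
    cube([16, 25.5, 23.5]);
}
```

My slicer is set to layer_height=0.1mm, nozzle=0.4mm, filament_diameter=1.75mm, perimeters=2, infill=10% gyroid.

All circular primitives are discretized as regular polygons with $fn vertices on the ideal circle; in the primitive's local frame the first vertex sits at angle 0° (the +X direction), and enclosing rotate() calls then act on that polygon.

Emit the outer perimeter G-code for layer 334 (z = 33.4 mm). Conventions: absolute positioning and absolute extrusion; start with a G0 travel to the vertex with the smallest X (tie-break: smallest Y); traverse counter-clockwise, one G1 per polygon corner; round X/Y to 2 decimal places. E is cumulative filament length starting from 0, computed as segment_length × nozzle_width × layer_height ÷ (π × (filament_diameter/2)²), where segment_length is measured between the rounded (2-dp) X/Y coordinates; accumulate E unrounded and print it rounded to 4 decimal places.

At z = 33.4 mm: the cone does not reach this height (z outside [0, 16]); the cube at (5, 16) does not reach this height (z outside [6, 27.5]); the cube at (6.5, 1) is absent (z outside [0, 7]); the cube at (1, 16) (footprint 16×25.5) is included at this height; Merging all regions: only the 16×25.5 cube at (1, 16) is present, so the union is just that shape — 1 connected region. The outline is a single polygon with 4 vertices. Extrusion per mm of travel: 0.4 × 0.1 / (π × 0.875²) = 0.016630. Accumulating E over each segment gives final E = 1.3803.

G0 X1.00 Y16.00 Z33.40
G1 X17.00 Y16.00 E0.2661
G1 X17.00 Y41.50 E0.6901
G1 X1.00 Y41.50 E0.9562
G1 X1.00 Y16.00 E1.3803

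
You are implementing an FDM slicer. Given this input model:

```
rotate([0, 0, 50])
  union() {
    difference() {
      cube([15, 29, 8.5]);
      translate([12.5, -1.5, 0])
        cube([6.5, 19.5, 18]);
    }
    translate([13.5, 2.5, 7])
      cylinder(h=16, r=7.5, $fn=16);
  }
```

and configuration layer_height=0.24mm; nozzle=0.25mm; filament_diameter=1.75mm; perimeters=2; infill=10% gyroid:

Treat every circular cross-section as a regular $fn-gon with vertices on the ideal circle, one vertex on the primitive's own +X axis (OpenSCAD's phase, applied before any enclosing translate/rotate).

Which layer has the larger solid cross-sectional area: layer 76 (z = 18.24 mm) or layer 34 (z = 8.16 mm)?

Layer 76 (z = 18.24): the cube is absent (z outside [0, 8.5]); the cube at (12.5, -1.5) is not intersected at this z (z outside [0, 18]); Taking the first minus the rest: the first operand is absent here, so nothing remains; the r=7.5 cylinder at (13.5, 2.5) contributes a regular 16-gon of circumradius 7.5 (area = (16/2)·7.500²·sin(360°/16) = 172.21 mm²); Combining (union): only the r=7.5 cylinder at (13.5, 2.5) is present, so the union is just that shape — area = 172.21 mm²; (whole slice rotated 50° about Z — lengths, areas and connectivity unchanged). So its area = 172.21 mm². Layer 34 (z = 8.16): the cube (footprint 15×29) is included at this height (area 435.00 mm²); the cube at (12.5, -1.5) is present — its section is the full 6.5×19.5 rectangle (area 126.75 mm²); Taking the first minus the rest: starting from the 15×29 cube (435.00 mm²), the 6.5×19.5 cube at (12.5, -1.5) partially overlaps it — only the 45.00 mm² overlap (of its 126.75 mm²) is removed, clipping the outline — area = 390.00 mm²; the r=7.5 cylinder at (13.5, 2.5) gives a regular 16-gon of circumradius 7.5 (constant along its height) (area = (16/2)·7.500²·sin(360°/16) = 172.21 mm²); Taking the union: the regions partially overlap — summed areas 562.21 mm² minus the doubly-counted overlap 51.28 mm² gives 510.93 mm² — area = 510.93 mm²; (rotated 50° about Z; rotation is an isometry so areas/perimeters/island counts are preserved). So its area = 510.93 mm². Layer 34 is larger (510.93 vs 172.21 mm²).

layer 34 (z = 8.16 mm)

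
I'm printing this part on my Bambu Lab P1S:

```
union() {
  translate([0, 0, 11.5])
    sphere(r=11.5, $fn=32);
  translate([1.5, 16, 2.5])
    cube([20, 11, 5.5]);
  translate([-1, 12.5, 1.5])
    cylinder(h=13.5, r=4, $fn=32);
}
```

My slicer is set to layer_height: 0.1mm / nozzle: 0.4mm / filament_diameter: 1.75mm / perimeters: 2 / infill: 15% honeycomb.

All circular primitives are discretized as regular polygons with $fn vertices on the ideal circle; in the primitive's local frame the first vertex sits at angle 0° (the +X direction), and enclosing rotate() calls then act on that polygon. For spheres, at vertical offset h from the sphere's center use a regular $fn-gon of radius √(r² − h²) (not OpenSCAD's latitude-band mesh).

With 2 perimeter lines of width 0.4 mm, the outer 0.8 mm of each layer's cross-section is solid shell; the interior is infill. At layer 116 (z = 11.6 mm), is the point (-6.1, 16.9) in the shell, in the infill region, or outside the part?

outside

At z = 11.6 mm: the sphere: section is a regular 32-gon, circumradius = √(r²−h²) = √(11.5²−0.1²) = 11.500; the cube at (1.5, 16) does not reach this height (z outside [2.5, 8]); the r=4 cylinder at (-1, 12.5) gives a regular 32-gon of circumradius 4 (constant along its height); Taking the union: the regions partially overlap (shared area 14.96 mm²), so overlapping operands fuse into one piece — 1 connected region. Overall, the cross-section is a single solid region. The nearest boundary edge runs (-4.33, 14.72)→(-3.83, 15.33); distance from the point to it = 2.75 mm. The point is not inside any of the regions above, so it lies outside the cross-section (2.75 mm from the nearest boundary).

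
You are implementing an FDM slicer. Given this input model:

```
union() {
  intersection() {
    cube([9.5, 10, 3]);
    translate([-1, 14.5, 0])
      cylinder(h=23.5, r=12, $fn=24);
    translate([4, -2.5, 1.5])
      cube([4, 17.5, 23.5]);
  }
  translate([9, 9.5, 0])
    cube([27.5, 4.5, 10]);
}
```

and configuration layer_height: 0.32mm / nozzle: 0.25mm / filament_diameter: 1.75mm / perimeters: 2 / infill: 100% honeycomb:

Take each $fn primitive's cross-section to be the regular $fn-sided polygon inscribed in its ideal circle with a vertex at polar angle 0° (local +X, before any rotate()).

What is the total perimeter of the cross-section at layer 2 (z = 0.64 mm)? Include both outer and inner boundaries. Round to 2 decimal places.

64.00 mm

At z = 0.64 mm: the cube is present — its section is the full 9.5×10 rectangle (perimeter 39.00 mm); the r=12 cylinder at (-1, 14.5) gives a regular 24-gon of circumradius 12 (constant along its height) (perimeter = 2·24·12.000·sin(180°/24) = 75.18 mm); the cube at (4, -2.5) does not reach this height (z outside [1.5, 25]); After intersecting: at least one operand is absent at this height, so nothing remains; the cube at (9, 9.5) (footprint 27.5×4.5) is included at this height (perimeter 64.00 mm); Taking the union: only the 27.5×4.5 cube at (9, 9.5) is present, so the union is just that shape — boundary = 64.00 mm. Overall, the cross-section is a single solid region. Total boundary length (outer) = 64.00 mm.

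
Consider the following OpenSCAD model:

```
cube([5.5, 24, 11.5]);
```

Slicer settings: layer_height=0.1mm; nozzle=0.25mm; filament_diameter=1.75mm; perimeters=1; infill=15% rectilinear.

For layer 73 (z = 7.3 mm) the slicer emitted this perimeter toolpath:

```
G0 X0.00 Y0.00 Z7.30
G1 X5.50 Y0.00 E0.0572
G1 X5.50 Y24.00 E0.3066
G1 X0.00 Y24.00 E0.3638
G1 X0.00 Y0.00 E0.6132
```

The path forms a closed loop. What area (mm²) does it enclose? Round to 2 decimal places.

Apply the shoelace formula to the sequence of (X, Y) vertices; enclosed area = 132.00 mm².

132.00 mm²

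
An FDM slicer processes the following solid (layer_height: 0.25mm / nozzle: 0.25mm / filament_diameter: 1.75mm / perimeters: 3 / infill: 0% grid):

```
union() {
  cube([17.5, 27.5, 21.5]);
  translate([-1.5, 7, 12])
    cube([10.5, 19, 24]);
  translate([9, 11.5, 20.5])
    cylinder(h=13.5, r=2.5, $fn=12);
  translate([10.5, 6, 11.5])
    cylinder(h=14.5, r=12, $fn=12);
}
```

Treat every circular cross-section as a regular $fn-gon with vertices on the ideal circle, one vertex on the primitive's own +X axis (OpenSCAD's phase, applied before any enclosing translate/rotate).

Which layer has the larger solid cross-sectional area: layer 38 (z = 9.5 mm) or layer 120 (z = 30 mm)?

layer 38 (z = 9.5 mm)

Layer 38 (z = 9.5): the cube is present — its section is the full 17.5×27.5 rectangle (area 481.25 mm²); the cube at (-1.5, 7) is not intersected at this z (z outside [12, 36]); the cylinder at (9, 11.5) does not reach this height (z outside [20.5, 34]); the cylinder at (10.5, 6) does not reach this height (z outside [11.5, 26]); Merging all regions: only the 17.5×27.5 cube is present, so the union is just that shape — area = 481.25 mm². So its area = 481.25 mm². Layer 120 (z = 30): the cube is not intersected at this z (z outside [0, 21.5]); the cube at (-1.5, 7) is present — its section is the full 10.5×19 rectangle (area 199.50 mm²); the r=2.5 cylinder at (9, 11.5) contributes a regular 12-gon of circumradius 2.5 (area = (12/2)·2.500²·sin(360°/12) = 18.75 mm²); the cylinder at (10.5, 6) is absent (z outside [11.5, 26]); Merging all regions: the regions partially overlap — summed areas 218.25 mm² minus the doubly-counted overlap 9.38 mm² gives 208.88 mm² — area = 208.88 mm². So its area = 208.88 mm². Layer 38 is larger (481.25 vs 208.88 mm²).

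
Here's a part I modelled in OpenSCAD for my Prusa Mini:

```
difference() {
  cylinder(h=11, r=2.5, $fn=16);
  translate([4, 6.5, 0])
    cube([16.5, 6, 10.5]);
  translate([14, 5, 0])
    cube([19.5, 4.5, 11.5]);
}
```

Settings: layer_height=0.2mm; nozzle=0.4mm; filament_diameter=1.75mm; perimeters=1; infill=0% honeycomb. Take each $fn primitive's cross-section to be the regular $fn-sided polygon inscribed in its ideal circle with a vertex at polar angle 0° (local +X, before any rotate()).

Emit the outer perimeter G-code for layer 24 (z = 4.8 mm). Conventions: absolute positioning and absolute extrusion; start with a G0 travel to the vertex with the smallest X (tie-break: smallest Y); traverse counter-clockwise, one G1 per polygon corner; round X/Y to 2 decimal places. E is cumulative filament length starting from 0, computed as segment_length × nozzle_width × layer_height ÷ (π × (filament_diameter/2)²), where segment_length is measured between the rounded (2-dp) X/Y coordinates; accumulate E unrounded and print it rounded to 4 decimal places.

At z = 4.8 mm: the r=2.5 cylinder contributes a regular 16-gon of circumradius 2.5; the 16.5×6 cube at (4, 6.5) contributes its full rectangle; the 19.5×4.5 cube at (14, 5) contributes its full rectangle; After the difference (first − rest): starting from the r=2.5 cylinder, the 16.5×6 cube at (4, 6.5) misses the remaining region (no effect); the 19.5×4.5 cube at (14, 5) misses the remaining region (no effect) — 1 connected region. The outline is a single polygon with 16 vertices. Extrusion per mm of travel: 0.4 × 0.2 / (π × 0.875²) = 0.033260. Accumulating E over each segment gives final E = 0.5194.

G0 X-2.50 Y0.00 Z4.80
G1 X-2.31 Y-0.96 E0.0325
G1 X-1.77 Y-1.77 E0.0649
G1 X-0.96 Y-2.31 E0.0973
G1 X0.00 Y-2.50 E0.1299
G1 X0.96 Y-2.31 E0.1624
G1 X1.77 Y-1.77 E0.1948
G1 X2.31 Y-0.96 E0.2272
G1 X2.50 Y0.00 E0.2597
G1 X2.31 Y0.96 E0.2923
G1 X1.77 Y1.77 E0.3246
G1 X0.96 Y2.31 E0.3570
G1 X0.00 Y2.50 E0.3896
G1 X-0.96 Y2.31 E0.4221
G1 X-1.77 Y1.77 E0.4545
G1 X-2.31 Y0.96 E0.4869
G1 X-2.50 Y0.00 E0.5194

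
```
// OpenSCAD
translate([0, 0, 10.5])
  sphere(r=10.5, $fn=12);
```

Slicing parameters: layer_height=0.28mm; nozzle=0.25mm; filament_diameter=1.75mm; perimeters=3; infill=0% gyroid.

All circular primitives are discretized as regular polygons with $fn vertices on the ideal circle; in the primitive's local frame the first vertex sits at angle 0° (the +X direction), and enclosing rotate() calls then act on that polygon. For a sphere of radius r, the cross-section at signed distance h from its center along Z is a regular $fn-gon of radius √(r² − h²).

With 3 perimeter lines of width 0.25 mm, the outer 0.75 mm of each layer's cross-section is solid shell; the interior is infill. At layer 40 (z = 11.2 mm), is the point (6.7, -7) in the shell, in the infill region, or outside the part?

shell

At z = 11.2 mm: the sphere: section is a regular 12-gon, circumradius = √(r²−h²) = √(10.5²−0.7²) = 10.477. Overall, the cross-section is a single solid region. The nearest boundary edge runs (5.24, -9.07)→(9.07, -5.24); distance from the point to it = 0.43 mm. The point is inside the cross-section, 0.43 mm from the nearest boundary — within the 0.75 mm shell band (3 × 0.25).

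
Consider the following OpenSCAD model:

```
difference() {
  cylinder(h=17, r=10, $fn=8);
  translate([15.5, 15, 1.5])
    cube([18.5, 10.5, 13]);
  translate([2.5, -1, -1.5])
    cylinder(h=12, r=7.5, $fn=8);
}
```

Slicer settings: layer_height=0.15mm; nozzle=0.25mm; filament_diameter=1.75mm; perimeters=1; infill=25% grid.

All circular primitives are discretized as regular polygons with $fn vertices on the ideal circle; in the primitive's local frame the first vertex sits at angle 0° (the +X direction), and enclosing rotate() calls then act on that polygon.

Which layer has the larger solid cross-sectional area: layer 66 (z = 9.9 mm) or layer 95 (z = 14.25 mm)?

layer 95 (z = 14.25 mm)

Layer 66 (z = 9.9): the cylinder: section is a regular 8-gon, circumradius r=10 (area = (8/2)·10.000²·sin(360°/8) = 282.84 mm²); the cube at (15.5, 15) (footprint 18.5×10.5) is included at this height (area 194.25 mm²); the cylinder at (2.5, -1): section is a regular 8-gon, circumradius r=7.5 (area = (8/2)·7.500²·sin(360°/8) = 159.10 mm²); Taking the first minus the rest: starting from the r=10 cylinder (282.84 mm²), the 18.5×10.5 cube at (15.5, 15) misses the remaining region (no effect); the r=7.5 cylinder at (2.5, -1) partially overlaps it — only the 156.76 mm² overlap (of its 159.10 mm²) is removed, clipping the outline — area = 126.09 mm². So its area = 126.09 mm². Layer 95 (z = 14.25): the r=10 cylinder contributes a regular 8-gon of circumradius 10 (area = (8/2)·10.000²·sin(360°/8) = 282.84 mm²); the cube at (15.5, 15) is present — its section is the full 18.5×10.5 rectangle (area 194.25 mm²); the cylinder at (2.5, -1) does not reach this height (z outside [-1.5, 10.5]); After the difference (first − rest): starting from the r=10 cylinder (282.84 mm²), the 18.5×10.5 cube at (15.5, 15) misses the remaining region (no effect) — area = 282.84 mm². So its area = 282.84 mm². Layer 95 is larger (282.84 vs 126.09 mm²).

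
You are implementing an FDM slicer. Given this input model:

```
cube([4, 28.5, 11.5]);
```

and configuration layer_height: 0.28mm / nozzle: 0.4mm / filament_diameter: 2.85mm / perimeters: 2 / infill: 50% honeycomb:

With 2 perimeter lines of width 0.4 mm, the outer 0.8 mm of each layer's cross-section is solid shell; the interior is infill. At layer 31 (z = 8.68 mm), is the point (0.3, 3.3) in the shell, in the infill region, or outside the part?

At z = 8.68 mm: the cube (footprint 4×28.5) is included at this height. Overall, the cross-section is a single solid region. The nearest boundary edge runs (0.00, 28.50)→(0.00, 0.00); distance from the point to it = 0.30 mm. The point is inside the cross-section, 0.30 mm from the nearest boundary — within the 0.8 mm shell band (2 × 0.4).

shell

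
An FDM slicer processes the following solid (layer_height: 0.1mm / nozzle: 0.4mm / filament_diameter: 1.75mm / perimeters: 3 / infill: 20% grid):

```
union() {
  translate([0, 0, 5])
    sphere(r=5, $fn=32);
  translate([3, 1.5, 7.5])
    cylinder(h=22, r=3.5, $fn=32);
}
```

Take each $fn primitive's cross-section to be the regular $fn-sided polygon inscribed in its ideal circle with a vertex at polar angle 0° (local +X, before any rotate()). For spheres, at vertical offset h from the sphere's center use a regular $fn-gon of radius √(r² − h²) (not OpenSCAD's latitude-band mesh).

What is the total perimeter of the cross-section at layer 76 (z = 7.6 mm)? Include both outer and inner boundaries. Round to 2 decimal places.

31.48 mm

At z = 7.6 mm: the sphere: section is a regular 32-gon, circumradius = √(r²−h²) = √(5²−2.6²) = 4.271 (perimeter = 2·32·4.271·sin(180°/32) = 26.79 mm); the r=3.5 cylinder at (3, 1.5) contributes a regular 32-gon of circumradius 3.5 (perimeter = 2·32·3.500·sin(180°/32) = 21.96 mm); Merging all regions: the regions partially overlap (shared area 21.70 mm²), so the edge portions inside another operand are dropped and the merged outline is re-measured after clipping — boundary = 31.48 mm. Overall, the cross-section is a single solid region. Total boundary length (outer) = 31.48 mm.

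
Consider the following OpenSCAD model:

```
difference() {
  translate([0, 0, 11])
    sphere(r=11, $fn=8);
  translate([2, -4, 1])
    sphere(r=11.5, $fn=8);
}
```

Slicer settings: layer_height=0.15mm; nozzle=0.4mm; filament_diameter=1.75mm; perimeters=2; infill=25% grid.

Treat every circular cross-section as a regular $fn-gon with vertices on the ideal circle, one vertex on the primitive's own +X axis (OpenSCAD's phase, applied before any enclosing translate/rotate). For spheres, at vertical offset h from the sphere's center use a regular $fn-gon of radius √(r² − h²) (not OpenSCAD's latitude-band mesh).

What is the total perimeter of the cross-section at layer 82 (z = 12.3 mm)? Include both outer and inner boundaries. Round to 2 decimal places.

79.96 mm

At z = 12.3 mm: the r=11 sphere slices to a regular 8-gon of circumradius 10.923 (√(r²−h²) with h=1.3 from center) (perimeter = 2·8·10.923·sin(180°/8) = 66.88 mm); the r=11.5 sphere at (2, -4) slices to a regular 8-gon of circumradius 2.135 (√(r²−h²) with h=11.3 from center) (perimeter = 2·8·2.135·sin(180°/8) = 13.08 mm); After the difference (first − rest): starting from the r=11 sphere, the r=11.5 sphere at (2, -4) lies wholly inside it (removes its full 12.90 mm² and its 13.08 mm outline becomes a hole wall) — boundary (outer + 1 inner loop) = 79.96 mm. Overall, the cross-section is one region with 1 hole. Total boundary length (outer + inner) = 79.96 mm.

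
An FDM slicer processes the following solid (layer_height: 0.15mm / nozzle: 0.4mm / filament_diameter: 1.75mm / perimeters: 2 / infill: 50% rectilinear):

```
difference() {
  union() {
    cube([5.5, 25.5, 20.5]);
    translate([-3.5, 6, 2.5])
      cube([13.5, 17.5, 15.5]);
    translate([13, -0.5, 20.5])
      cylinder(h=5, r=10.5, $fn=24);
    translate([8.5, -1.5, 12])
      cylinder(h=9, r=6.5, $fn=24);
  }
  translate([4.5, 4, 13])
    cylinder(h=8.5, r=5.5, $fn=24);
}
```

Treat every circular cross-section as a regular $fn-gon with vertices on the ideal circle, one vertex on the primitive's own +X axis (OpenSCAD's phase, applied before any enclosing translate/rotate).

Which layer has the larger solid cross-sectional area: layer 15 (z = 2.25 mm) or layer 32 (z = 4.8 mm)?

layer 32 (z = 4.8 mm)

Layer 15 (z = 2.25): the cube (footprint 5.5×25.5) is included at this height (area 140.25 mm²); the cube at (-3.5, 6) is not intersected at this z (z outside [2.5, 18]); the cylinder at (13, -0.5) is not intersected at this z (z outside [20.5, 25.5]); the cylinder at (8.5, -1.5) is absent (z outside [12, 21]); Combining (union): only the 5.5×25.5 cube is present, so the union is just that shape — area = 140.25 mm²; the cylinder at (4.5, 4) is not intersected at this z (z outside [13, 21.5]); After the difference (first − rest): none of the subtracted shapes is present at this height, so that combined region is unchanged — area = 140.25 mm². So its area = 140.25 mm². Layer 32 (z = 4.8): the 5.5×25.5 cube contributes its full rectangle (area 140.25 mm²); the cube at (-3.5, 6) is present — its section is the full 13.5×17.5 rectangle (area 236.25 mm²); the cylinder at (13, -0.5) is not intersected at this z (z outside [20.5, 25.5]); the cylinder at (8.5, -1.5) is absent (z outside [12, 21]); Merging all regions: the regions partially overlap — summed areas 376.50 mm² minus the doubly-counted overlap 96.25 mm² gives 280.25 mm² — area = 280.25 mm²; the cylinder at (4.5, 4) is absent (z outside [13, 21.5]); Subtracting the remaining from the first: none of the subtracted shapes is present at this height, so that combined region is unchanged — area = 280.25 mm². So its area = 280.25 mm². Layer 32 is larger (280.25 vs 140.25 mm²).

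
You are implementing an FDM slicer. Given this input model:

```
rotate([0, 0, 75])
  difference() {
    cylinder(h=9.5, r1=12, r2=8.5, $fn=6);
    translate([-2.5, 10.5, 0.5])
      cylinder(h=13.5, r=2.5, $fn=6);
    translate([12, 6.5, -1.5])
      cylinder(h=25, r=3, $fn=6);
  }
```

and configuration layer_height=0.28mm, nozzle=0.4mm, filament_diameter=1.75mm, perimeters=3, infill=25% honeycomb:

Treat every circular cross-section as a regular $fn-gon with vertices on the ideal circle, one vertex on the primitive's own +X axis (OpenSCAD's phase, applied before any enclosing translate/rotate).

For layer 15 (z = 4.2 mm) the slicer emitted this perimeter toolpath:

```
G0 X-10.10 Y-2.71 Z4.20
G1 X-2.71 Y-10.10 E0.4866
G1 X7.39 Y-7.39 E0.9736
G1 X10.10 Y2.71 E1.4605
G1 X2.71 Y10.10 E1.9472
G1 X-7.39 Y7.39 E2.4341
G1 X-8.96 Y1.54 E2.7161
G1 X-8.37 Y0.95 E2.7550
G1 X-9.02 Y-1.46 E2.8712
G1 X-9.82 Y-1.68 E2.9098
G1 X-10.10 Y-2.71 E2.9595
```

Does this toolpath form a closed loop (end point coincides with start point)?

yes

Start point (G0): (-10.10, -2.71). End point (last G1): the path returns to the start — closed.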